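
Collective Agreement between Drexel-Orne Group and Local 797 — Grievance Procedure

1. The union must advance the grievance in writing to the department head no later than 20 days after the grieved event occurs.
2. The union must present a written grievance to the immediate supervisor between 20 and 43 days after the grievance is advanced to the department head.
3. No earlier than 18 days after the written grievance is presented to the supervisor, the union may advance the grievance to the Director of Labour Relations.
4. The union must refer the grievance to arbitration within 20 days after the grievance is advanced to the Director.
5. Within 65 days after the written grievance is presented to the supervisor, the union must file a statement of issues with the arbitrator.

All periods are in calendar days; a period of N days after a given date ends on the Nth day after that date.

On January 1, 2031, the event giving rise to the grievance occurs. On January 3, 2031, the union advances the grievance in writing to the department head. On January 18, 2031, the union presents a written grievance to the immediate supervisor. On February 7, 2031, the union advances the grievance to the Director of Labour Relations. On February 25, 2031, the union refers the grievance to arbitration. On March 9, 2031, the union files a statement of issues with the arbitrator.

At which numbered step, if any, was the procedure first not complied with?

Step 2

Step 1: 20 days after January 1, 2031 (when the grieved event occurs) is January 21, 2031; completed January 3, 2031, before the deadline.
Step 2: the window is 20–43 days after January 3, 2031 (when the grievance is advanced to the department head), so January 23, 2031 through February 15, 2031; done January 18, 2031 — 5 days before the window opened.
The analysis stops there.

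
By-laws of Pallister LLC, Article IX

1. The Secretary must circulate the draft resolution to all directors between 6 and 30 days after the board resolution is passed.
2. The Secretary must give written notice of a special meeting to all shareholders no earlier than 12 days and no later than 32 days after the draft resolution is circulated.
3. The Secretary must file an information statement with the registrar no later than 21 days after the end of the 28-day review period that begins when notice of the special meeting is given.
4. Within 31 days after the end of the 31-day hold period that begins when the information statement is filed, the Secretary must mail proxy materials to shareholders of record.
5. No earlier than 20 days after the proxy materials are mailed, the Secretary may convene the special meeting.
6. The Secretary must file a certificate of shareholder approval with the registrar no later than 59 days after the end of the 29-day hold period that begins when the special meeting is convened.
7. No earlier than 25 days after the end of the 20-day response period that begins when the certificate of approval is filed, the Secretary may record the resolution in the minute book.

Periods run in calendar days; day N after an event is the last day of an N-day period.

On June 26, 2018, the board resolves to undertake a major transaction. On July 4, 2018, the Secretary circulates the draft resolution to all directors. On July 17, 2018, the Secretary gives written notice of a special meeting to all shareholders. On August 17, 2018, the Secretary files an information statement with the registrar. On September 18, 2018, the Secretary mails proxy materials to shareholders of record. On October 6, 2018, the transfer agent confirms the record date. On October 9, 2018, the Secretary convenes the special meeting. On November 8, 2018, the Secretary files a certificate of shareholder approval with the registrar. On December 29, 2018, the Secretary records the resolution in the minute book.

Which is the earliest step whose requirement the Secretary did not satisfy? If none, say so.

(1) the permitted window runs from June 26, 2018 + 6 = July 2, 2018 to June 26, 2018 + 30 = July 26, 2018; done July 4, 2018, which is between those dates.
(2) the permitted window runs from July 4, 2018 + 12 = July 16, 2018 to July 4, 2018 + 32 = August 5, 2018; July 17, 2018 falls inside that range.
(3) due by August 14, 2018 + 21 days = September 4, 2018; completed August 17, 2018, before the deadline.
(4) due by September 17, 2018 + 31 days = October 18, 2018; September 18, 2018 is within that limit.
(5) permitted from September 18, 2018 + 20 days = October 8, 2018 onward; October 9, 2018 is on or after that date.
(6) due by November 7, 2018 + 59 days = January 5, 2019; done November 8, 2018 — timely.
(7) permitted from November 28, 2018 + 25 days = December 23, 2018 onward; December 29, 2018 is on or after that date.

None — every step was satisfied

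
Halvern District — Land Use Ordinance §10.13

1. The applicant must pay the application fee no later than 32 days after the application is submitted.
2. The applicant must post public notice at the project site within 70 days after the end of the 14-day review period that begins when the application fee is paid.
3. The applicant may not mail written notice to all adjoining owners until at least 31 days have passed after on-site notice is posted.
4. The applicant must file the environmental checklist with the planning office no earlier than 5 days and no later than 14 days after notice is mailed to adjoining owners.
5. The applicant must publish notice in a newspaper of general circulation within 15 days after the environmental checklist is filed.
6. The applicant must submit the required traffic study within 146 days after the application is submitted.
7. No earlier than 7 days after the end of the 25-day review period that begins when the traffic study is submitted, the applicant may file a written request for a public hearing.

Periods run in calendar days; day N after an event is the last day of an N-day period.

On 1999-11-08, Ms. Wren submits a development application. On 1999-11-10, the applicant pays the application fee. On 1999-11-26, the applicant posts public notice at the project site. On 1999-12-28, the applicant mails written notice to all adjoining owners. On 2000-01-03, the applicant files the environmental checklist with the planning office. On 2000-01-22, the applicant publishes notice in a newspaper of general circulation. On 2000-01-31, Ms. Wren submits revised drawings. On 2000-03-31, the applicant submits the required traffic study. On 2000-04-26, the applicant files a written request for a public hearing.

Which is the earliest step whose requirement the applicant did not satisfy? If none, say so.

Step 5

(1) due by 1999-11-08 + 32 days = 1999-12-10; completed 1999-11-10, before the deadline.
(2) due by 1999-11-24 + 70 days = 2000-02-02; 1999-11-26 is within that limit.
(3) permitted from 1999-11-26 + 31 days = 1999-12-27 onward; done 1999-12-28, after the minimum wait.
(4) the permitted window runs from 1999-12-28 + 5 = 2000-01-02 to 1999-12-28 + 14 = 2000-01-11; done 2000-01-03 — within the window.
(5) due by 2000-01-03 + 15 days = 2000-01-18; not done until 2000-01-22, 4 days after the deadline.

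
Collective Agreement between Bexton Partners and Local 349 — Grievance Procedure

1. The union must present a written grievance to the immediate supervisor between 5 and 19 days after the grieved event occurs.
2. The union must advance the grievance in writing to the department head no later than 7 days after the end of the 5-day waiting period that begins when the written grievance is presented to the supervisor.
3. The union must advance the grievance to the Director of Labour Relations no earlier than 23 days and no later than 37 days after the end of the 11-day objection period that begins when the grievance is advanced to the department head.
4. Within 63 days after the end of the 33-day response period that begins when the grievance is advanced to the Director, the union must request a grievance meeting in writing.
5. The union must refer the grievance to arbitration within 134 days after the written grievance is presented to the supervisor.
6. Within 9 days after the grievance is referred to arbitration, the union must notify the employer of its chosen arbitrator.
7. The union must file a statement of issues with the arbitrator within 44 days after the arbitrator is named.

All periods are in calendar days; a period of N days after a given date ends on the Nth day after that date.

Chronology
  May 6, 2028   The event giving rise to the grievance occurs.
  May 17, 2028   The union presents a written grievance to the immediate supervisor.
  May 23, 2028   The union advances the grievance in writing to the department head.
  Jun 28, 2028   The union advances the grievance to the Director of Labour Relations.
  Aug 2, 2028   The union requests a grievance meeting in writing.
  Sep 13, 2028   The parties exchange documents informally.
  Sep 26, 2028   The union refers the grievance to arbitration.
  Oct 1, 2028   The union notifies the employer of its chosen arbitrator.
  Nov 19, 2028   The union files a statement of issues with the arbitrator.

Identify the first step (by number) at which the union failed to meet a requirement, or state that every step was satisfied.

Step 1 — 5 and 19 days from May 6, 2028 (when the grieved event occurs) are May 11, 2028 and May 25, 2028 respectively; done May 17, 2028 — within the window.
Step 2 — counting 7 days from May 22, 2028 (end of the 5-day waiting period, which began when the written grievance is presented to the supervisor on May 17, 2028) gives a deadline of May 29, 2028; May 23, 2028 is within that limit.
Step 3 — 23 and 37 days from Jun 3, 2028 (end of the 11-day objection period, which began when the grievance is advanced to the department head on May 23, 2028) are Jun 26, 2028 and Jul 10, 2028 respectively; done Jun 28, 2028, which is between those dates.
Step 4 — counting 63 days from Jul 31, 2028 (end of the 33-day response period, which began when the grievance is advanced to the Director on Jun 28, 2028) gives a deadline of Oct 2, 2028; Aug 2, 2028 is within that limit.
Step 5 — counting 134 days from May 17, 2028 (when the written grievance is presented to the supervisor) gives a deadline of Sep 28, 2028; Sep 26, 2028 is within that limit.
Step 6 — counting 9 days from Sep 26, 2028 (when the grievance is referred to arbitration) gives a deadline of Oct 5, 2028; Oct 1, 2028 is within that limit.
Step 7 — counting 44 days from Oct 1, 2028 (when the arbitrator is named) gives a deadline of Nov 14, 2028; done Nov 19, 2028 — 5 days late.

Step 7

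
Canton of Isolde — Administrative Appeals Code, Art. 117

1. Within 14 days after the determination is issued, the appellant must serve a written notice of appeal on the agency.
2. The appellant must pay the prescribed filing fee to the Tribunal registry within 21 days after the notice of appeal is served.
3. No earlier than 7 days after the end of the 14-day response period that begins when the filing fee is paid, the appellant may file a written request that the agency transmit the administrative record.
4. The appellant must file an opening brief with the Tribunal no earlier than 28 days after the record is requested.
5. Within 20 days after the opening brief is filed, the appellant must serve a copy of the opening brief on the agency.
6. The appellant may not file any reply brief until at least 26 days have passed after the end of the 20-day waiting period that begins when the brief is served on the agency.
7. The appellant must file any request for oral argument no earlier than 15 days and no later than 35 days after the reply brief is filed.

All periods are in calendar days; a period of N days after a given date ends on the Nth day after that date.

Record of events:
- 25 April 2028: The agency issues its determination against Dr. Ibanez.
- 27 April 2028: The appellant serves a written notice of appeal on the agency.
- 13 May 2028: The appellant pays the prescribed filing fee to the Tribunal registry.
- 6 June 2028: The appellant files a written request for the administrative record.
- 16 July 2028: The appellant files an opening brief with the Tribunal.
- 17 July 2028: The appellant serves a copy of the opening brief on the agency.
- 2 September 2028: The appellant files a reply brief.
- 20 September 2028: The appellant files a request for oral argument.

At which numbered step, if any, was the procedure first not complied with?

None — every step was satisfied

Step 1: 14 days after 25 April 2028 (when the determination is issued) is 9 May 2028; completed 27 April 2028, before the deadline.
Step 2: 21 days after 27 April 2028 (when the notice of appeal is served) is 18 May 2028; completed 13 May 2028, before the deadline.
Step 3: the earliest permitted date is 7 days after 27 May 2028 (end of the 14-day response period, which began when the filing fee is paid on 13 May 2028), i.e. 3 June 2028; done 6 June 2028 — permitted.
Step 4: the earliest permitted date is 28 days after 6 June 2028 (when the record is requested), i.e. 4 July 2028; 16 July 2028 is on or after that date.
Step 5: 20 days after 16 July 2028 (when the opening brief is filed) is 5 August 2028; completed 17 July 2028, before the deadline.
Step 6: the earliest permitted date is 26 days after 6 August 2028 (end of the 20-day waiting period, which began when the brief is served on the agency on 17 July 2028), i.e. 1 September 2028; 2 September 2028 is on or after that date.
Step 7: the window is 15–35 days after 2 September 2028 (when the reply brief is filed), so 17 September 2028 through 7 October 2028; 20 September 2028 falls inside that range.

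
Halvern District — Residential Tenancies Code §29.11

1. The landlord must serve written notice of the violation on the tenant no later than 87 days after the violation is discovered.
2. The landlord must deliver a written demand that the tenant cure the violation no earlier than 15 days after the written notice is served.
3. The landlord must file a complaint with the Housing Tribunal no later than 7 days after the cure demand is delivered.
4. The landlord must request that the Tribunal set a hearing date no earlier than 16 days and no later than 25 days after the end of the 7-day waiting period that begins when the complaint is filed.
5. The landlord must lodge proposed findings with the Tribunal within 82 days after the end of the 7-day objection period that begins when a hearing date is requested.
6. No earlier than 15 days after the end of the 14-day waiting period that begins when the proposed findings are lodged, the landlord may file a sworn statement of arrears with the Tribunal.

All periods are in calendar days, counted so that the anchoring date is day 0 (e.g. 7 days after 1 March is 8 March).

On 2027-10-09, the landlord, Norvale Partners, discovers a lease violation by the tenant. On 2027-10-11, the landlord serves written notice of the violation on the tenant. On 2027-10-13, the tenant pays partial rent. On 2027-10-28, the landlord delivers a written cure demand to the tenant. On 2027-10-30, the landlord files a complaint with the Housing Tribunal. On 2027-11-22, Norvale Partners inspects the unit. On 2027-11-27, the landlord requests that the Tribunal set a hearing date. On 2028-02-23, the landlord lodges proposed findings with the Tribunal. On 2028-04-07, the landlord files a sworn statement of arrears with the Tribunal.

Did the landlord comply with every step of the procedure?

Yes

(1) due by 2027-10-09 + 87 days = 2028-01-04; completed 2027-10-11, before the deadline.
(2) permitted from 2027-10-11 + 15 days = 2027-10-26 onward; 2027-10-28 is on or after that date.
(3) due by 2027-10-28 + 7 days = 2027-11-04; 2027-10-30 is within that limit.
(4) the permitted window runs from 2027-11-06 + 16 = 2027-11-22 to 2027-11-06 + 25 = 2027-12-01; 2027-11-27 falls inside that range.
(5) due by 2027-12-04 + 82 days = 2028-02-24; 2028-02-23 is within that limit.
(6) permitted from 2028-03-08 + 15 days = 2028-03-23 onward; done 2028-04-07 — permitted.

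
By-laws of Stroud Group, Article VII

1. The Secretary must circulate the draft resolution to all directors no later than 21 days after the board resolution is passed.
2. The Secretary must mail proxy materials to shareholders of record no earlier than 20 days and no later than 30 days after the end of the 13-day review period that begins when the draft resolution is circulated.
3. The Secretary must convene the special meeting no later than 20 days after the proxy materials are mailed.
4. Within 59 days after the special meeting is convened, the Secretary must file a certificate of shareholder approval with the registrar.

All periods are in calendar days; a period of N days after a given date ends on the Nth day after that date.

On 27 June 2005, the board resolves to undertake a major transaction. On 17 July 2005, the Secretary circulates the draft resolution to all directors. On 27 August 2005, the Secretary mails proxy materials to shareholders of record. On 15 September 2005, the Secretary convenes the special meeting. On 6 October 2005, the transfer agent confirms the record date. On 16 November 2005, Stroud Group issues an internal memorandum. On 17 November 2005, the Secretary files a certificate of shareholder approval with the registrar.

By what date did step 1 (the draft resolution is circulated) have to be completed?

18 July 2005

Step 1 runs from 27 June 2005, when the board resolution is passed. 21 days after 27 June 2005 is 18 July 2005.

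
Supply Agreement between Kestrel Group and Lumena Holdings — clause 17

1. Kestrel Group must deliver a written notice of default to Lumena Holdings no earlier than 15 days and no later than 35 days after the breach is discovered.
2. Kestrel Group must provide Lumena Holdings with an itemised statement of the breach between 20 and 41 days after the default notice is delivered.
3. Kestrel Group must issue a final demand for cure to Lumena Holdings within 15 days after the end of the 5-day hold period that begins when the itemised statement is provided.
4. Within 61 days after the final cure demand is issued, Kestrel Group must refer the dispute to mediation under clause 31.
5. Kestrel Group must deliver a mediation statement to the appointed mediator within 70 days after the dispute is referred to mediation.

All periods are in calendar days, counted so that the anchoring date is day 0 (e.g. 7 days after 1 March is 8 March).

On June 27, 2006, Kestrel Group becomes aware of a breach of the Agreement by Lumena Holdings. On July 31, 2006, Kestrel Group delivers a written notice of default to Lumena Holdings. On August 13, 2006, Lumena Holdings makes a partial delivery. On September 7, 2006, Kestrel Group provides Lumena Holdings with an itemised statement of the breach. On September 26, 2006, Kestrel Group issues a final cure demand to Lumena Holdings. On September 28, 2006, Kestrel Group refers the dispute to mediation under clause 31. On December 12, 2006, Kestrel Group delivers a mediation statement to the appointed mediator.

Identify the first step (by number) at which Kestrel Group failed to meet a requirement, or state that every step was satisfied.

Step 1: the window is 15–35 days after June 27, 2006 (when the breach is discovered), so July 12, 2006 through August 1, 2006; done July 31, 2006 — within the window.
Step 2: the window is 20–41 days after July 31, 2006 (when the default notice is delivered), so August 20, 2006 through September 10, 2006; September 7, 2006 falls inside that range.
Step 3: 15 days after September 12, 2006 (end of the 5-day hold period, which began when the itemised statement is provided on September 7, 2006) is September 27, 2006; completed September 26, 2006, before the deadline.
Step 4: 61 days after September 26, 2006 (when the final cure demand is issued) is November 26, 2006; September 28, 2006 is within that limit.
Step 5: 70 days after September 28, 2006 (when the dispute is referred to mediation) is December 7, 2006; December 12, 2006 misses that deadline by 5 days.
The procedure was therefore not followed at step 5.

Step 5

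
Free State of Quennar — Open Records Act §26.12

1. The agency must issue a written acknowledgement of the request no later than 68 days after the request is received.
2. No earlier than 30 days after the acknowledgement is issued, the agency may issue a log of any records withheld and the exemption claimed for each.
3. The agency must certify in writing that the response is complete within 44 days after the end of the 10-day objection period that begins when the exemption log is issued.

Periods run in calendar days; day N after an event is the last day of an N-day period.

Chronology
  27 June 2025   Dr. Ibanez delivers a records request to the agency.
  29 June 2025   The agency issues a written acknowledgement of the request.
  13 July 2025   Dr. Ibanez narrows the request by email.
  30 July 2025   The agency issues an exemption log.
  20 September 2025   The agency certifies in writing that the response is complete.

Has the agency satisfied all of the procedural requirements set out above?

(1) due by 27 June 2025 + 68 days = 3 September 2025; completed 29 June 2025, before the deadline.
(2) permitted from 29 June 2025 + 30 days = 29 July 2025 onward; 30 July 2025 is on or after that date.
(3) due by 9 August 2025 + 44 days = 22 September 2025; completed 20 September 2025, before the deadline.

Yes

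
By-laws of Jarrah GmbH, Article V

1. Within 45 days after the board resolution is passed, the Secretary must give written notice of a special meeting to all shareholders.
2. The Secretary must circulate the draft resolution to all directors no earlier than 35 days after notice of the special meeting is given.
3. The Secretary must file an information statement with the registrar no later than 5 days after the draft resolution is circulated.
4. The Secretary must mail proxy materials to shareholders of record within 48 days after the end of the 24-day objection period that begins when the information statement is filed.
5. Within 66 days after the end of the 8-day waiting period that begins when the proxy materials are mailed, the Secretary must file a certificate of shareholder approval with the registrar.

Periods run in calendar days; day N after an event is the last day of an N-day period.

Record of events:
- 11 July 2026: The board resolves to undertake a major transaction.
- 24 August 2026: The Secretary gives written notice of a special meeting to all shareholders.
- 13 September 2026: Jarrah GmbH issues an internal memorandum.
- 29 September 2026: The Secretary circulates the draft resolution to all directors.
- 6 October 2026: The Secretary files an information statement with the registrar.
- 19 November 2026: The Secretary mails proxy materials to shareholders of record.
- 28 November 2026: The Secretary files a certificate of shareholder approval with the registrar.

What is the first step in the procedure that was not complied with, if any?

Step 3

Step 1: 45 days after 11 July 2026 (when the board resolution is passed) is 25 August 2026; 24 August 2026 is within that limit.
Step 2: the earliest permitted date is 35 days after 24 August 2026 (when notice of the special meeting is given), i.e. 28 September 2026; 29 September 2026 is on or after that date.
Step 3: 5 days after 29 September 2026 (when the draft resolution is circulated) is 4 October 2026; 6 October 2026 misses that deadline by 2 days.
The analysis stops there.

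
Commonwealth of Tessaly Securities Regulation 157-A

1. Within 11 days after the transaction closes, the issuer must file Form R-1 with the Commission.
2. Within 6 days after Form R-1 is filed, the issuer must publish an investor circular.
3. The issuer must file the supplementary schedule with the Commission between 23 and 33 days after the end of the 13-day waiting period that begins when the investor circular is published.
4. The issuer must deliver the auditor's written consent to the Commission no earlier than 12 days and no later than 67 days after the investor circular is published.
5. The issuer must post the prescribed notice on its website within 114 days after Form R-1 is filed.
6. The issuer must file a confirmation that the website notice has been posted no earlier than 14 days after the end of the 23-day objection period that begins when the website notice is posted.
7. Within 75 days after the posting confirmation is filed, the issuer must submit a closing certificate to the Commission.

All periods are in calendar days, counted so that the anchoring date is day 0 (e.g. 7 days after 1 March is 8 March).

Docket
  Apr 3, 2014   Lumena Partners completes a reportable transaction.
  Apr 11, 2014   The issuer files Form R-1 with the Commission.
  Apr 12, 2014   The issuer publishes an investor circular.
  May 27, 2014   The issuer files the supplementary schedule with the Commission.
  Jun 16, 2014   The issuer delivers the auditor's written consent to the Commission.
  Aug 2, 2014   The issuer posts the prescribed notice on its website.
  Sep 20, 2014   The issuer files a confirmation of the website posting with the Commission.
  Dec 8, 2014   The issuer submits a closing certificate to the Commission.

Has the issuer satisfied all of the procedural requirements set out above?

Step 1 — counting 11 days from Apr 3, 2014 (when the transaction closes) gives a deadline of Apr 14, 2014; completed Apr 11, 2014, before the deadline.
Step 2 — counting 6 days from Apr 11, 2014 (when Form R-1 is filed) gives a deadline of Apr 17, 2014; done Apr 12, 2014 — timely.
Step 3 — 23 and 33 days from Apr 25, 2014 (end of the 13-day waiting period, which began when the investor circular is published on Apr 12, 2014) are May 18, 2014 and May 28, 2014 respectively; May 27, 2014 falls inside that range.
Step 4 — 12 and 67 days from Apr 12, 2014 (when the investor circular is published) are Apr 24, 2014 and Jun 18, 2014 respectively; done Jun 16, 2014 — within the window.
Step 5 — counting 114 days from Apr 11, 2014 (when Form R-1 is filed) gives a deadline of Aug 3, 2014; Aug 2, 2014 is within that limit.
Step 6 — must wait 14 days from Aug 25, 2014 (end of the 23-day objection period, which began when the website notice is posted on Aug 2, 2014), so not before Sep 8, 2014; done Sep 20, 2014 — permitted.
Step 7 — counting 75 days from Sep 20, 2014 (when the posting confirmation is filed) gives a deadline of Dec 4, 2014; done Dec 8, 2014 — 4 days late.

No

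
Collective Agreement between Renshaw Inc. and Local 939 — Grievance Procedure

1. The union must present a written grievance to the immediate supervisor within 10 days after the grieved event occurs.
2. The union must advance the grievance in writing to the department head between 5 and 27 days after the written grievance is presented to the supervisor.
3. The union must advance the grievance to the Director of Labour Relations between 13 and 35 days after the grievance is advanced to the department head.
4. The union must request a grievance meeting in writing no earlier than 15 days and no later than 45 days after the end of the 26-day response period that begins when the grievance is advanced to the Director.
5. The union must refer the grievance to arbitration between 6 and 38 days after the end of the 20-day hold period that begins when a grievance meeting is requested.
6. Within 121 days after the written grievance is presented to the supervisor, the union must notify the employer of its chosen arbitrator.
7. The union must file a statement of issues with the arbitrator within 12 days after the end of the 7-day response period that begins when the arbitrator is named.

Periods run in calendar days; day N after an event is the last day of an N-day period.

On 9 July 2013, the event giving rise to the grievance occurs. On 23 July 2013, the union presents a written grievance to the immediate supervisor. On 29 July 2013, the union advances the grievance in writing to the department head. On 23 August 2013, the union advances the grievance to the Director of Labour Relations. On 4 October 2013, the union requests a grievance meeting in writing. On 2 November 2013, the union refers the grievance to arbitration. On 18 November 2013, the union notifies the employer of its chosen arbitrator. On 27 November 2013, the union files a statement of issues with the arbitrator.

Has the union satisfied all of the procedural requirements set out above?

Step 1 — counting 10 days from 9 July 2013 (when the grieved event occurs) gives a deadline of 19 July 2013; done 23 July 2013 — 4 days late.
That is the first point of non-compliance.

No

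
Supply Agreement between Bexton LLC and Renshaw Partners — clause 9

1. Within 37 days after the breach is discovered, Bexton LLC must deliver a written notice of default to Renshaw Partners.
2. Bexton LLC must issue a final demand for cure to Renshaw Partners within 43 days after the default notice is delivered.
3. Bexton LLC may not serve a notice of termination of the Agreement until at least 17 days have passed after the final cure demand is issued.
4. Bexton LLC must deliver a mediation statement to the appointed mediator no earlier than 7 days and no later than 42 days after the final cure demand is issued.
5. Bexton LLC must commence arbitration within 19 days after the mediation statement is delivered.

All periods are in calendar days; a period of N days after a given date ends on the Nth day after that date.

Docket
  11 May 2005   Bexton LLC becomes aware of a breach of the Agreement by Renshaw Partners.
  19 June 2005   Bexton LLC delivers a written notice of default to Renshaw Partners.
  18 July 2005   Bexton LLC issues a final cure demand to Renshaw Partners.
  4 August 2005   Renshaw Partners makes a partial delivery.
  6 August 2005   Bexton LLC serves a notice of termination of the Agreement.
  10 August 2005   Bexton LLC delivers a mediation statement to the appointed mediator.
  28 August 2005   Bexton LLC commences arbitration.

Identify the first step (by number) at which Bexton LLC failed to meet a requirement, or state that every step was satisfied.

Step 1

Step 1: 37 days after 11 May 2005 (when the breach is discovered) is 17 June 2005; done 19 June 2005 — 2 days late.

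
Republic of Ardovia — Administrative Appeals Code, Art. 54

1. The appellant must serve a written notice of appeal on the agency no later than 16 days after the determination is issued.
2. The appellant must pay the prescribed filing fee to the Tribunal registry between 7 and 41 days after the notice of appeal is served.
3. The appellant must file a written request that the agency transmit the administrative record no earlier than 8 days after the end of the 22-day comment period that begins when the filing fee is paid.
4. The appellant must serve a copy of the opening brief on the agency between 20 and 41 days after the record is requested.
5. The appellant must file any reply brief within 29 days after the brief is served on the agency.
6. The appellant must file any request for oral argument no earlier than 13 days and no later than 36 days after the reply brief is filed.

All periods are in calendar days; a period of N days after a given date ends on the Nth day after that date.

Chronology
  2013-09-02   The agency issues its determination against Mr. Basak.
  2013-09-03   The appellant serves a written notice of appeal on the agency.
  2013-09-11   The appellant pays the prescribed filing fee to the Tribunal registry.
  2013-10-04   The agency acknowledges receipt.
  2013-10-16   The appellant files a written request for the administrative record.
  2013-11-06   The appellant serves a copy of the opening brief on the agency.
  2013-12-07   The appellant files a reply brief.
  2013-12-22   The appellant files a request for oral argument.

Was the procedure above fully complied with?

Step 1: 16 days after 2013-09-02 (when the determination is issued) is 2013-09-18; 2013-09-03 is within that limit.
Step 2: the window is 7–41 days after 2013-09-03 (when the notice of appeal is served), so 2013-09-10 through 2013-10-14; done 2013-09-11, which is between those dates.
Step 3: the earliest permitted date is 8 days after 2013-10-03 (end of the 22-day comment period, which began when the filing fee is paid on 2013-09-11), i.e. 2013-10-11; done 2013-10-16, after the minimum wait.
Step 4: the window is 20–41 days after 2013-10-16 (when the record is requested), so 2013-11-05 through 2013-11-26; 2013-11-06 falls inside that range.
Step 5: 29 days after 2013-11-06 (when the brief is served on the agency) is 2013-12-05; not done until 2013-12-07, 2 days after the deadline.
Later steps need not be reached.

No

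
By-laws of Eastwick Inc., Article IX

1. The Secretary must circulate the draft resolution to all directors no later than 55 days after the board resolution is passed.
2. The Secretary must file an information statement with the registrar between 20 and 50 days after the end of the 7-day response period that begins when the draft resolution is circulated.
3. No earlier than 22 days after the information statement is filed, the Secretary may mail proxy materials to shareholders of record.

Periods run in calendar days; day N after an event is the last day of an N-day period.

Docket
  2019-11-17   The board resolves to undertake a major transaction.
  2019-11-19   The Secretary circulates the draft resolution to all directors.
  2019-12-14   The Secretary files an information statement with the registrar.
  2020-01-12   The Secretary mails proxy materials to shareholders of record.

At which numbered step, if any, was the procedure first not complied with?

Step 2

(1) due by 2019-11-17 + 55 days = 2020-01-11; done 2019-11-19 — timely.
(2) the permitted window runs from 2019-11-26 + 20 = 2019-12-16 to 2019-11-26 + 50 = 2020-01-15; done 2019-12-14 — 2 days before the window opened.
The analysis stops there.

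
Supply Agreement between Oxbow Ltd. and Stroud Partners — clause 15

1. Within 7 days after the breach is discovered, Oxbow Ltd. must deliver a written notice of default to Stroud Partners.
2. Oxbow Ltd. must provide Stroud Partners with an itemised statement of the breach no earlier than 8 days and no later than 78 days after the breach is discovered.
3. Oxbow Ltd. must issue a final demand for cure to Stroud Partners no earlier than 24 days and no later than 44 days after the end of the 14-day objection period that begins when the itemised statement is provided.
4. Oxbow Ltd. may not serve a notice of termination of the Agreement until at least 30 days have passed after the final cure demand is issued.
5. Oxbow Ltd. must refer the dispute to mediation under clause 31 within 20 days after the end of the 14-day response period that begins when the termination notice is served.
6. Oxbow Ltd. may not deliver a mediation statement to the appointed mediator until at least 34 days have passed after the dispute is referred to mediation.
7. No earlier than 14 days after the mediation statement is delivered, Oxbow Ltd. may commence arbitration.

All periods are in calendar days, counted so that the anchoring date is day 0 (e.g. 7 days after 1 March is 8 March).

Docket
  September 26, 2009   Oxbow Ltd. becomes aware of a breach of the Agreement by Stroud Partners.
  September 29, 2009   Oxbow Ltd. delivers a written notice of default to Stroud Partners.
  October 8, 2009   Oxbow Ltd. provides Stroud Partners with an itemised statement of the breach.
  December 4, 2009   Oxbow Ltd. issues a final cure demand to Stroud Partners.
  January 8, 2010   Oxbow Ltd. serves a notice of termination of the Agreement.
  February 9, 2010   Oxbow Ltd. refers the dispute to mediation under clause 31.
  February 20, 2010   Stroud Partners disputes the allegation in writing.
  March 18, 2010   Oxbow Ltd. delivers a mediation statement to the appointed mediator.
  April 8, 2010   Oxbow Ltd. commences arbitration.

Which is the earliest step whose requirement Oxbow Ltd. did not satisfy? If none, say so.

None — every step was satisfied

Step 1: 7 days after September 26, 2009 (when the breach is discovered) is October 3, 2009; September 29, 2009 is within that limit.
Step 2: the window is 8–78 days after September 26, 2009 (when the breach is discovered), so October 4, 2009 through December 13, 2009; October 8, 2009 falls inside that range.
Step 3: the window is 24–44 days after October 22, 2009 (end of the 14-day objection period, which began when the itemised statement is provided on October 8, 2009), so November 15, 2009 through December 5, 2009; December 4, 2009 falls inside that range.
Step 4: the earliest permitted date is 30 days after December 4, 2009 (when the final cure demand is issued), i.e. January 3, 2010; January 8, 2010 is on or after that date.
Step 5: 20 days after January 22, 2010 (end of the 14-day response period, which began when the termination notice is served on January 8, 2010) is February 11, 2010; February 9, 2010 is within that limit.
Step 6: the earliest permitted date is 34 days after February 9, 2010 (when the dispute is referred to mediation), i.e. March 15, 2010; March 18, 2010 is on or after that date.
Step 7: the earliest permitted date is 14 days after March 18, 2010 (when the mediation statement is delivered), i.e. April 1, 2010; done April 8, 2010 — permitted.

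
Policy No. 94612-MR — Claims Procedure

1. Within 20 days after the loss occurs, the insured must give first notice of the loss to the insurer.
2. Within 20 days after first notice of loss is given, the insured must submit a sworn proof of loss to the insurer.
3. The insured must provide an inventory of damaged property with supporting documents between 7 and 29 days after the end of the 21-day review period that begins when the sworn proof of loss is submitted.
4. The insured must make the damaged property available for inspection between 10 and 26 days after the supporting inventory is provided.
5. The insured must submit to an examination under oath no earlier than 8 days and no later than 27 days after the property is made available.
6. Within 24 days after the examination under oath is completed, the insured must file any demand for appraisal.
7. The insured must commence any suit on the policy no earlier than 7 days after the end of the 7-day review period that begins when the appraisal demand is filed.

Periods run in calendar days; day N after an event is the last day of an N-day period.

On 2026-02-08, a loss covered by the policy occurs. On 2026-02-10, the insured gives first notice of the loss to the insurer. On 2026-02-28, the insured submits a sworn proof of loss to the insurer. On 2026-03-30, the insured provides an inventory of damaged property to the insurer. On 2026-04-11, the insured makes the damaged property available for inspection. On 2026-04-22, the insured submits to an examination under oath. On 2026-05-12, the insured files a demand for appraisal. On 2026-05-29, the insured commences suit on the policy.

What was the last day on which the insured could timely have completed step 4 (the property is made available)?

2026-04-25

Step 4 runs from 2026-03-30, when the supporting inventory is provided. The window is 10–26 days after 2026-03-30; it closes on 2026-04-25.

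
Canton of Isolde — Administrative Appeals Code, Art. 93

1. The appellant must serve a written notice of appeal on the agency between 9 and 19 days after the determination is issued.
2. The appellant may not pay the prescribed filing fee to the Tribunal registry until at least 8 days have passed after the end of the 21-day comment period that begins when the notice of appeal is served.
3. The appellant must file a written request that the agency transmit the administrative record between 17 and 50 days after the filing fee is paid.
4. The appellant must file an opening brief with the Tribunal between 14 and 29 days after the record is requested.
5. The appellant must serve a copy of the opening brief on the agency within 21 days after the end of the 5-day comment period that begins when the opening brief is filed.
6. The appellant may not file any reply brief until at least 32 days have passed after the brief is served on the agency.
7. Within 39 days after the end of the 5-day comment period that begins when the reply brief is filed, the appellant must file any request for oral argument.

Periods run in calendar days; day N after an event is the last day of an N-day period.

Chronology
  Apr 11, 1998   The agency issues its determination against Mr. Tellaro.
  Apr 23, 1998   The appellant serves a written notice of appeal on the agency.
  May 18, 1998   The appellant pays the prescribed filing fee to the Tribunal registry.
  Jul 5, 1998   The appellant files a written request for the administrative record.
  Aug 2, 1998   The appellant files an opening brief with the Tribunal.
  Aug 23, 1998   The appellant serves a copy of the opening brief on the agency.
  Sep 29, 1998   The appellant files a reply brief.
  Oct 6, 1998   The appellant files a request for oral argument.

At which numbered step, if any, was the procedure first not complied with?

Step 2

Step 1: the window is 9–19 days after Apr 11, 1998 (when the determination is issued), so Apr 20, 1998 through Apr 30, 1998; done Apr 23, 1998 — within the window.
Step 2: the earliest permitted date is 8 days after May 14, 1998 (end of the 21-day comment period, which began when the notice of appeal is served on Apr 23, 1998), i.e. May 22, 1998; May 18, 1998 is 4 days before the earliest permitted date.
Later steps need not be reached.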